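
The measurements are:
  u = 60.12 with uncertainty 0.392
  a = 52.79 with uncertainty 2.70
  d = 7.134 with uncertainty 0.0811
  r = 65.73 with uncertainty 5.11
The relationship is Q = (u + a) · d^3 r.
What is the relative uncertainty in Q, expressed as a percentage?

8.83%

Let w = u + a = 112.9. δw = √(δu² + δa²) = √(0.154 + 7.29) = 2.73, so δw/w = 0.0242.
Q is then a monomial in w, d, r:
δQ/Q = √((δw/w)² + (3·δd/d)² + (1·δr/r)²) = √(0.000584 + 0.00116 + 0.00604) = 0.0883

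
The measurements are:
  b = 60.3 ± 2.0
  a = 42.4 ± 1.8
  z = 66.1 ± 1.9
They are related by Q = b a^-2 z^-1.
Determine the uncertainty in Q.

Relative error in a monomial: (δQ/Q)² = Σ (nᵢ · δxᵢ/xᵢ)².
  (1·δb/b)² = (1×0.0332)² = 0.00110;  (-2·δa/a)² = (-2×0.0425)² = 0.00721;  (-1·δz/z)² = (-1×0.0287)² = 0.000826
δQ/Q = √(0.00914) = 0.0956
Q = 0.000507, so δQ = 0.0956 × 0.000507 = 4.85e-05.

4.85e-05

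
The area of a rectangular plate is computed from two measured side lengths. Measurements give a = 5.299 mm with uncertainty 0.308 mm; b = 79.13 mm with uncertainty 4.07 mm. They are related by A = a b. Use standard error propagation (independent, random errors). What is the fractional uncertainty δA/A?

Products/powers → add relative errors in quadrature, weighted by exponent:
  (1·δa/a)² = (1×0.0581)² = 0.00338;  (1·δb/b)² = (1×0.0514)² = 0.00265
δA/A = √(0.00602) = 0.0776

0.0776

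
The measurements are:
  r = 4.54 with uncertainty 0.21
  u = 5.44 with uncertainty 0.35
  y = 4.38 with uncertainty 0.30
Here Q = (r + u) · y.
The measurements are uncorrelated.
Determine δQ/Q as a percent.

7.98%

Let w = r + u = 9.98. δw = √(δr² + δu²) = √(0.0441 + 0.122) = 0.408, so δw/w = 0.0409.
Q is then a monomial in w, y:
δQ/Q = √((δw/w)² + (1·δy/y)²) = √(0.00167 + 0.00469) = 0.0798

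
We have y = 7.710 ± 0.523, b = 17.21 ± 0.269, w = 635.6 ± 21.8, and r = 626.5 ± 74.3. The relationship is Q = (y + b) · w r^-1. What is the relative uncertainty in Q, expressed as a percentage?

Let u = y + b = 24.92. δu = √(δy² + δb²) = √(0.274 + 0.0724) = 0.588, so δu/u = 0.0236.
Q is then a monomial in u, w, r:
δQ/Q = √((δu/u)² + (1·δw/w)² + (-1·δr/r)²) = √(0.000557 + 0.00118 + 0.0141) = 0.126

12.6%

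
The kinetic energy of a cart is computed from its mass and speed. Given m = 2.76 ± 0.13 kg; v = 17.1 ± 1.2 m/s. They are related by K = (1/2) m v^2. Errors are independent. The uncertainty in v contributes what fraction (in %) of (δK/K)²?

89.9%

(δK/K)² = (1·δm/m)² + (2·δv/v)²
  m term: (1×0.0471)² = 0.00222
  v term: (2×0.0702)² = 0.0197
Total = 0.0219. Share from v = 0.0197/0.0219 = 0.899.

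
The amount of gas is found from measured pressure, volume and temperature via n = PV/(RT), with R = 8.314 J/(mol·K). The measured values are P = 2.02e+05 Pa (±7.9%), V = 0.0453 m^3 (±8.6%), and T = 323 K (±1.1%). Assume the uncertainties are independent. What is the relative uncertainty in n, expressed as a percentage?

11.7%

Since n is a product/quotient, work with relative uncertainties:
  (1·δP/P)² = (1×0.0790)² = 0.00624;  (1·δV/V)² = (1×0.0860)² = 0.00740;  (-1·δT/T)² = (-1×0.0110)² = 0.000121
δn/n = √(0.0138) = 0.117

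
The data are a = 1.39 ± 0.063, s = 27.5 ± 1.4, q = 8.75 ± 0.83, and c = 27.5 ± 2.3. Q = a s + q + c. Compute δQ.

Let p = a·s = 38.2. δp/p = √((1·δa/a)² + (1·δs/s)²) = √(0.00205 + 0.00259) = 0.0682, so δp = 2.61.
Q = p + q + c: δQ = √(δp² + δq² + δc²) = √(6.79 + 0.689 + 5.29) = 3.57

3.57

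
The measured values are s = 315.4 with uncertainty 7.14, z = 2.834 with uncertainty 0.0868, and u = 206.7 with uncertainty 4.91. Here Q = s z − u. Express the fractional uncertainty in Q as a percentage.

Let p = s·z = 893.8. δp/p = √((1·δs/s)² + (1·δz/z)²) = √(0.000512 + 0.000938) = 0.0381, so δp = 34.0.
Q = p − u: δQ = √(δp² + δu²) = √(1160 + 24.1) = 34.4
Q = 687.1, so δQ/Q = 34.4/687.1 = 0.0501.

5.01%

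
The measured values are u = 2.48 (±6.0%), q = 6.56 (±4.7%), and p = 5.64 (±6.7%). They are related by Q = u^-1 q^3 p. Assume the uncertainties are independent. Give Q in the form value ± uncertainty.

642 ± 107

Since Q is a product/quotient, work with relative uncertainties:
  (-1·δu/u)² = (-1×0.0600)² = 0.00360;  (3·δq/q)² = (3×0.0470)² = 0.0199;  (1·δp/p)² = (1×0.0670)² = 0.00449
δQ/Q = √(0.0280) = 0.167
Q = 642, so δQ = 0.167 × 642 = 107.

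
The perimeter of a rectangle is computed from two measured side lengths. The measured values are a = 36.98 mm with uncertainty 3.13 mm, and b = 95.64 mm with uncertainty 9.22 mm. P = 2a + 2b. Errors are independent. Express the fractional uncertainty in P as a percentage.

7.34%

For a sum/difference, combine absolute errors in quadrature:
  (2·δa)² = 39.2;  (2·δb)² = 340
δP = √(379) = 19.5 mm
P = 265.2 mm, so δP/P = 19.5/265.2 = 0.0734.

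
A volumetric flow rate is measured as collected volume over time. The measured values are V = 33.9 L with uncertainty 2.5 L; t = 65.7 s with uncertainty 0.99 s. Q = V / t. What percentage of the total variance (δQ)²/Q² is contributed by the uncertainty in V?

96.0%

(δQ/Q)² = (1·δV/V)² + (-1·δt/t)²
  V term: (1×0.0737)² = 0.00544
  t term: (-1×0.0151)² = 0.000227
Total = 0.00567. Share from V = 0.00544/0.00567 = 0.960.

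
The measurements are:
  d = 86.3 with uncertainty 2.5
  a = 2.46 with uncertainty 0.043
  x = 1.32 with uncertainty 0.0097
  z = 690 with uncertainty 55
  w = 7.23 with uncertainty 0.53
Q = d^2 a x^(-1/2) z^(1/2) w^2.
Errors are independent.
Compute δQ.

3.58e+06

Relative error in a monomial: (δQ/Q)² = Σ (nᵢ · δxᵢ/xᵢ)².
  (2·δd/d)² = (2×0.0290)² = 0.00336;  (1·δa/a)² = (1×0.0175)² = 0.000306;  (−½·δx/x)² = (-0.5×0.00735)² = 1.35e-05;  (½·δz/z)² = (0.5×0.0797)² = 0.00159;  (2·δw/w)² = (2×0.0733)² = 0.0215
δQ/Q = √(0.0268) = 0.164
Q = 2.19e+07, so δQ = 0.164 × 2.19e+07 = 3.58e+06.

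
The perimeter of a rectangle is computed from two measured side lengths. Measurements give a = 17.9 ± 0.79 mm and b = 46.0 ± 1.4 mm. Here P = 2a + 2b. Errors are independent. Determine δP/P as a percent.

Each term contributes (cᵢ δxᵢ)² to (δP)²:
  (2·δa)² = 2.50;  (2·δb)² = 7.84
δP = √(10.3) = 3.22 mm
P = 128 mm, so δP/P = 3.22/128 = 0.0252.

2.52%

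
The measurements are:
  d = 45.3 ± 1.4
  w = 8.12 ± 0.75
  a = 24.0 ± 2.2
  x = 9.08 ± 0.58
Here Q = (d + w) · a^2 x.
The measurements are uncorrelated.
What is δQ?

Let u = d + w = 53.4. δu = √(δd² + δw²) = √(1.96 + 0.562) = 1.59, so δu/u = 0.0297.
Q is then a monomial in u, a, x:
δQ/Q = √((δu/u)² + (2·δa/a)² + (1·δx/x)²) = √(0.000884 + 0.0336 + 0.00408) = 0.196
Q = 2.79e+05, so δQ = 0.196 × 2.79e+05 = 54900.

54900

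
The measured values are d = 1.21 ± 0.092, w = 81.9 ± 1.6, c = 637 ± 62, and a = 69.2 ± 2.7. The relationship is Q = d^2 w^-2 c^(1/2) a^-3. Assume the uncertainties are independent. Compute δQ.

3.35e-09

Since Q is a product/quotient, work with relative uncertainties:
  (2·δd/d)² = (2×0.0760)² = 0.0231;  (-2·δw/w)² = (-2×0.0195)² = 0.00153;  (½·δc/c)² = (0.5×0.0973)² = 0.00237;  (-3·δa/a)² = (-3×0.0390)² = 0.0137
δQ/Q = √(0.0407) = 0.202
Q = 1.66e-08, so δQ = 0.202 × 1.66e-08 = 3.35e-09.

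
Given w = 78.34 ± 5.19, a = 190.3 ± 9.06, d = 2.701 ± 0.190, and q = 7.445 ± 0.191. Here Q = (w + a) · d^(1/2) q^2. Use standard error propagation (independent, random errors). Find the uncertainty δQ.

Let u = w + a = 268.6. δu = √(δw² + δa²) = √(26.9 + 82.1) = 10.4, so δu/u = 0.0389.
Q is then a monomial in u, d, q:
δQ/Q = √((δu/u)² + (½·δd/d)² + (2·δq/q)²) = √(0.00151 + 0.00124 + 0.00263) = 0.0734
Q = 24470, so δQ = 0.0734 × 24470 = 1800.

1800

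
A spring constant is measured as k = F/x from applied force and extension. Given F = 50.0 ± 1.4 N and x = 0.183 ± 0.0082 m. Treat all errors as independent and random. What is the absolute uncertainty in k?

14.4 N/m

For a monomial k ∝ F, x^-1, fractional errors add in quadrature:
  (1·δF/F)² = (1×0.0280)² = 0.000784;  (-1·δx/x)² = (-1×0.0448)² = 0.00201
δk/k = √(0.00279) = 0.0528
k = 273 N/m, so δk = 0.0528 × 273 = 14.4 N/m.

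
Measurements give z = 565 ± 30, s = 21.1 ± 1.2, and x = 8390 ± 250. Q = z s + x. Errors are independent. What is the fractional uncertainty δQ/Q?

0.0473

Let p = z·s = 11900. δp/p = √((1·δz/z)² + (1·δs/s)²) = √(0.00282 + 0.00323) = 0.0778, so δp = 928.
Q = p + x: δQ = √(δp² + δx²) = √(8.6e+05 + 62500) = 961
Q = 20300, so δQ/Q = 961/20300 = 0.0473.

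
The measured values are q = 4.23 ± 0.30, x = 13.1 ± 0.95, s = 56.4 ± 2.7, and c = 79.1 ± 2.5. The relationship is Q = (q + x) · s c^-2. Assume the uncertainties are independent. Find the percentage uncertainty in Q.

Let u = q + x = 17.3. δu = √(δq² + δx²) = √(0.0900 + 0.902) = 0.996, so δu/u = 0.0575.
Q is then a monomial in u, s, c:
δQ/Q = √((δu/u)² + (1·δs/s)² + (-2·δc/c)²) = √(0.00330 + 0.00229 + 0.00400) = 0.0979

9.79%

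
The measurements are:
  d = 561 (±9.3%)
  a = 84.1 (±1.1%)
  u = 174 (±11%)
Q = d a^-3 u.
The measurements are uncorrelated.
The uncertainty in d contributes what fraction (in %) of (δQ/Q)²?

39.6%

(δQ/Q)² = (1·δd/d)² + (-3·δa/a)² + (1·δu/u)²
  d term: (1×0.0930)² = 0.00865
  a term: (-3×0.0110)² = 0.00109
  u term: (1×0.110)² = 0.0121
Total = 0.0218. Share from d = 0.00865/0.0218 = 0.396.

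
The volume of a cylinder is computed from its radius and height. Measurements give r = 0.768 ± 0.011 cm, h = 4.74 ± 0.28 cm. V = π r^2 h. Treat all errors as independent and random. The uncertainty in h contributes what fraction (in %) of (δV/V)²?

81.0%

(δV/V)² = (2·δr/r)² + (1·δh/h)²
  r term: (2×0.0143)² = 0.000821
  h term: (1×0.0591)² = 0.00349
Total = 0.00431. Share from h = 0.00349/0.00431 = 0.810.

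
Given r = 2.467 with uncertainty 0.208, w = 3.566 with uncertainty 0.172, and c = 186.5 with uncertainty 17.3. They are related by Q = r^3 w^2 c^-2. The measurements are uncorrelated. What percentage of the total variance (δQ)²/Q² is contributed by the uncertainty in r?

59.4%

(δQ/Q)² = (3·δr/r)² + (2·δw/w)² + (-2·δc/c)²
  r term: (3×0.0843)² = 0.0640
  w term: (2×0.0482)² = 0.00931
  c term: (-2×0.0928)² = 0.0344
Total = 0.108. Share from r = 0.0640/0.108 = 0.594.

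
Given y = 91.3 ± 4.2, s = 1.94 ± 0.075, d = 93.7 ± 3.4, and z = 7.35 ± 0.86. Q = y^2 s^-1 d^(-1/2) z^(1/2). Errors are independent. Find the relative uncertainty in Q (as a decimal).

Products/powers → add relative errors in quadrature, weighted by exponent:
  (2·δy/y)² = (2×0.0460)² = 0.00846;  (-1·δs/s)² = (-1×0.0387)² = 0.00149;  (−½·δd/d)² = (-0.5×0.0363)² = 0.000329;  (½·δz/z)² = (0.5×0.117)² = 0.00342
δQ/Q = √(0.0137) = 0.117

0.117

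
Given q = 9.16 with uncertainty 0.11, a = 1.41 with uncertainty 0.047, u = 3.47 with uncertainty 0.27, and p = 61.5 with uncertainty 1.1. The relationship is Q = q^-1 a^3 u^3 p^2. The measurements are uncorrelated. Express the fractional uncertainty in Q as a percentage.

25.7%

Each factor contributes (exponent × relative error)² to (δQ/Q)²:
  (-1·δq/q)² = (-1×0.0120)² = 0.000144;  (3·δa/a)² = (3×0.0333)² = 0.0100;  (3·δu/u)² = (3×0.0778)² = 0.0545;  (2·δp/p)² = (2×0.0179)² = 0.00128
δQ/Q = √(0.0659) = 0.257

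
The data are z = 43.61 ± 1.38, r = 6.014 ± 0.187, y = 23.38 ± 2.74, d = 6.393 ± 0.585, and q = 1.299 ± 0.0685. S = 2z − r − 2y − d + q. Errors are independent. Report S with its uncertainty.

For a sum/difference, combine absolute errors in quadrature:
  (2·δz)² = 7.62;  (δr)² = 0.0350;  (2·δy)² = 30.0;  (δd)² = 0.342;  (δq)² = 0.00469
δS = √(38.0) = 6.17
S = 29.35.

29.35 ± 6.17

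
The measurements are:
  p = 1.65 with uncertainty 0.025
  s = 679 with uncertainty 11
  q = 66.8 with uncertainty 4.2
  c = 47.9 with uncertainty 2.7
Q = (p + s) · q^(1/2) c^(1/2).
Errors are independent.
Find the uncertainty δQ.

Let u = p + s = 681. δu = √(δp² + δs²) = √(0.000625 + 121) = 11.0, so δu/u = 0.0162.
Q is then a monomial in u, q, c:
δQ/Q = √((δu/u)² + (½·δq/q)² + (½·δc/c)²) = √(0.000261 + 0.000988 + 0.000794) = 0.0452
Q = 38500, so δQ = 0.0452 × 38500 = 1740.

1740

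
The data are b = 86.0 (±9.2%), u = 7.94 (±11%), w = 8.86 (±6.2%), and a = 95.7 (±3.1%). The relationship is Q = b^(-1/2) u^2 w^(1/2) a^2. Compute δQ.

Products/powers → add relative errors in quadrature, weighted by exponent:
  (−½·δb/b)² = (-0.5×0.0920)² = 0.00212;  (2·δu/u)² = (2×0.110)² = 0.0484;  (½·δw/w)² = (0.5×0.0620)² = 0.000961;  (2·δa/a)² = (2×0.0310)² = 0.00384
δQ/Q = √(0.0553) = 0.235
Q = 1.85e+05, so δQ = 0.235 × 1.85e+05 = 43600.

43600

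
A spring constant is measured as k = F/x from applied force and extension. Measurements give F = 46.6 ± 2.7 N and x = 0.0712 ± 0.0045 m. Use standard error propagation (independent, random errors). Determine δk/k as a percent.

Since k is a product/quotient, work with relative uncertainties:
  (1·δF/F)² = (1×0.0579)² = 0.00336;  (-1·δx/x)² = (-1×0.0632)² = 0.00399
δk/k = √(0.00735) = 0.0857

8.57%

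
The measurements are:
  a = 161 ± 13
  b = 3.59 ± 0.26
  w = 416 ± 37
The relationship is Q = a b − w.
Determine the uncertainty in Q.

Let p = a·b = 578. δp/p = √((1·δa/a)² + (1·δb/b)²) = √(0.00652 + 0.00525) = 0.108, so δp = 62.7.
Q = p − w: δQ = √(δp² + δw²) = √(3930 + 1370) = 72.8

72.8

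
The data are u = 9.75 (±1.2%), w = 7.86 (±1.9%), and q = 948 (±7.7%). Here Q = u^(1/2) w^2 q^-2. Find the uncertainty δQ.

3.41e-05

Q is a product of powers, so relative uncertainties combine in quadrature:
  (½·δu/u)² = (0.5×0.0120)² = 3.6e-05;  (2·δw/w)² = (2×0.0190)² = 0.00144;  (-2·δq/q)² = (-2×0.0770)² = 0.0237
δQ/Q = √(0.0252) = 0.159
Q = 0.000215, so δQ = 0.159 × 0.000215 = 3.41e-05.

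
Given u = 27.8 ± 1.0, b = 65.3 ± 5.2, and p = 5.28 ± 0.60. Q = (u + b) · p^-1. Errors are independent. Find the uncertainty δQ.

Let w = u + b = 93.1. δw = √(δu² + δb²) = √(1.00 + 27.0) = 5.30, so δw/w = 0.0569.
Q is then a monomial in w, p:
δQ/Q = √((δw/w)² + (-1·δp/p)²) = √(0.00324 + 0.0129) = 0.127
Q = 17.6, so δQ = 0.127 × 17.6 = 2.24.

2.24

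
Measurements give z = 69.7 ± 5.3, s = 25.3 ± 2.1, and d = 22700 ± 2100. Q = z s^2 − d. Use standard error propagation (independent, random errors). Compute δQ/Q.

0.384

Let p = z·s^2 = 44600. δp/p = √((1·δz/z)² + (2·δs/s)²) = √(0.00578 + 0.0276) = 0.183, so δp = 8150.
Q = p − d: δQ = √(δp² + δd²) = √(6.64e+07 + 4.41e+06) = 8410
Q = 21900, so δQ/Q = 8410/21900 = 0.384.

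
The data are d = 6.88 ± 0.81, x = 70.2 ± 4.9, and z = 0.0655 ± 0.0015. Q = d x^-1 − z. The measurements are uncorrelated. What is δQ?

0.0135

Let p = d·x^-1 = 0.0980. δp/p = √((1·δd/d)² + (-1·δx/x)²) = √(0.0139 + 0.00487) = 0.137, so δp = 0.0134.
Q = p − z: δQ = √(δp² + δz²) = √(0.000180 + 2.25e-06) = 0.0135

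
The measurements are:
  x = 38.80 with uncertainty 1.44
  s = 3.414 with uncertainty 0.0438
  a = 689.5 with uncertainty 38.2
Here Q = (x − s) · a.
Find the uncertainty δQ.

Let u = x − s = 35.39. δu = √(δx² + δs²) = √(2.07 + 0.00192) = 1.44, so δu/u = 0.0407.
Q is then a monomial in u, a:
δQ/Q = √((δu/u)² + (1·δa/a)²) = √(0.00166 + 0.00307) = 0.0688
Q = 24400, so δQ = 0.0688 × 24400 = 1680.

1680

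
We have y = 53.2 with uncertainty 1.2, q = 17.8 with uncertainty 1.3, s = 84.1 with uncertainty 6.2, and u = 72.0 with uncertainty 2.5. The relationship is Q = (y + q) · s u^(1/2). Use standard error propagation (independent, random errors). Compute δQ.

4040

Let w = y + q = 71.0. δw = √(δy² + δq²) = √(1.44 + 1.69) = 1.77, so δw/w = 0.0249.
Q is then a monomial in w, s, u:
δQ/Q = √((δw/w)² + (1·δs/s)² + (½·δu/u)²) = √(0.000621 + 0.00543 + 0.000301) = 0.0797
Q = 50700, so δQ = 0.0797 × 50700 = 4040.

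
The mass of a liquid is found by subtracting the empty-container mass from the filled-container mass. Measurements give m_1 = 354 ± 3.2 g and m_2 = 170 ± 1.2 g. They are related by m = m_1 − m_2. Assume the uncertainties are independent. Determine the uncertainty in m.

Sums and differences: (δm)² = Σ (cᵢ δxᵢ)².
  (δm_1)² = 10.2;  (δm_2)² = 1.44
δm = √(11.7) = 3.42 g

3.42 g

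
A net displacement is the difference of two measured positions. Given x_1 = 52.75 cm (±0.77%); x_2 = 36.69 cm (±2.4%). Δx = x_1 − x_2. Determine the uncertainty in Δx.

Δx is a linear combination, so absolute uncertainties add in quadrature:
  (δx_1)² = 0.165;  (δx_2)² = 0.775
δΔx = √(0.940) = 0.970 cm

0.970 cm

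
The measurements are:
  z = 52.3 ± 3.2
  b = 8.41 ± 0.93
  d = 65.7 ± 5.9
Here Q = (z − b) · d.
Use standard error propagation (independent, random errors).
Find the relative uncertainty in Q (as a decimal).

0.118

Let u = z − b = 43.9. δu = √(δz² + δb²) = √(10.2 + 0.865) = 3.33, so δu/u = 0.0759.
Q is then a monomial in u, d:
δQ/Q = √((δu/u)² + (1·δd/d)²) = √(0.00576 + 0.00806) = 0.118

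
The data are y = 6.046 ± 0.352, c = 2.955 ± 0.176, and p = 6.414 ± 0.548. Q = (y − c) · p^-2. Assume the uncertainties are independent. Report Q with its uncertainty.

0.07513 ± 0.0160

Let u = y − c = 3.091. δu = √(δy² + δc²) = √(0.124 + 0.0310) = 0.394, so δu/u = 0.127.
Q is then a monomial in u, p:
δQ/Q = √((δu/u)² + (-2·δp/p)²) = √(0.0162 + 0.0292) = 0.213
Q = 0.07513, so δQ = 0.213 × 0.07513 = 0.0160.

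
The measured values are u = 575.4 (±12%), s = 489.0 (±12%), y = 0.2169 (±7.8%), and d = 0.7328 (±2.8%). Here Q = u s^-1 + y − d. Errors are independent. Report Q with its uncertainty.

Let p = u·s^-1 = 1.177. δp/p = √((1·δu/u)² + (-1·δs/s)²) = √(0.0144 + 0.0144) = 0.170, so δp = 0.200.
Q = p + y − d: δQ = √(δp² + δy² + δd²) = √(0.0399 + 0.000286 + 0.000421) = 0.201
Q = 0.6608.

0.6608 ± 0.201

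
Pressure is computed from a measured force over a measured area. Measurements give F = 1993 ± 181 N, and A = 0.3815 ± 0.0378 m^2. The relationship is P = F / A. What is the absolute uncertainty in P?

702 Pa

P is a product of powers, so relative uncertainties combine in quadrature:
  (1·δF/F)² = (1×0.0908)² = 0.00825;  (-1·δA/A)² = (-1×0.0991)² = 0.00982
δP/P = √(0.0181) = 0.134
P = 5224 Pa, so δP = 0.134 × 5224 = 702 Pa.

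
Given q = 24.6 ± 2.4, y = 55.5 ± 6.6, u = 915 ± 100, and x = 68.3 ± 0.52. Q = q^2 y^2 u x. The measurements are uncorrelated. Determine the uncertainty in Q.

Relative error in a monomial: (δQ/Q)² = Σ (nᵢ · δxᵢ/xᵢ)².
  (2·δq/q)² = (2×0.0976)² = 0.0381;  (2·δy/y)² = (2×0.119)² = 0.0566;  (1·δu/u)² = (1×0.109)² = 0.0119;  (1·δx/x)² = (1×0.00761)² = 5.8e-05
δQ/Q = √(0.107) = 0.327
Q = 1.16e+11, so δQ = 0.327 × 1.16e+11 = 3.8e+10.

3.8e+10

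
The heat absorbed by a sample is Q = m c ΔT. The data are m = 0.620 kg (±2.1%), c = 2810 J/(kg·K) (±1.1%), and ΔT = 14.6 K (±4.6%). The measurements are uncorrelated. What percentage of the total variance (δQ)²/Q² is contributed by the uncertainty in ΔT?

79.0%

(δQ/Q)² = (1·δm/m)² + (1·δc/c)² + (1·δΔT/ΔT)²
  m term: (1×0.0210)² = 0.000441
  c term: (1×0.0110)² = 0.000121
  ΔT term: (1×0.0460)² = 0.00212
Total = 0.00268. Share from ΔT = 0.00212/0.00268 = 0.790.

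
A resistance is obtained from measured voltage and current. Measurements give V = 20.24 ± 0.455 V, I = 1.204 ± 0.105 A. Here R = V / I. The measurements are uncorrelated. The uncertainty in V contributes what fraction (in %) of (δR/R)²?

6.23%

(δR/R)² = (1·δV/V)² + (-1·δI/I)²
  V term: (1×0.0225)² = 0.000505
  I term: (-1×0.0872)² = 0.00761
Total = 0.00811. Share from V = 0.000505/0.00811 = 0.0623.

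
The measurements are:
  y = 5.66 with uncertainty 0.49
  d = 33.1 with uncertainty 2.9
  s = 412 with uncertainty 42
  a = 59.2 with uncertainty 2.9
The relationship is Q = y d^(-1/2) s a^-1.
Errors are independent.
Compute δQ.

Relative error in a monomial: (δQ/Q)² = Σ (nᵢ · δxᵢ/xᵢ)².
  (1·δy/y)² = (1×0.0866)² = 0.00749;  (−½·δd/d)² = (-0.5×0.0876)² = 0.00192;  (1·δs/s)² = (1×0.102)² = 0.0104;  (-1·δa/a)² = (-1×0.0490)² = 0.00240
δQ/Q = √(0.0222) = 0.149
Q = 6.85, so δQ = 0.149 × 6.85 = 1.02.

1.02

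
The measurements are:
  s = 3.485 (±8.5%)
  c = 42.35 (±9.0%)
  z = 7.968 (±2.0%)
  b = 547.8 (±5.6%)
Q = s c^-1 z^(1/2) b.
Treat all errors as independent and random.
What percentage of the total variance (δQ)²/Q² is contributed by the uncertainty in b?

16.9%

(δQ/Q)² = (1·δs/s)² + (-1·δc/c)² + (½·δz/z)² + (1·δb/b)²
  s term: (1×0.0850)² = 0.00723
  c term: (-1×0.0900)² = 0.00810
  z term: (0.5×0.0200)² = 0.000100
  b term: (1×0.0560)² = 0.00314
Total = 0.0186. Share from b = 0.00314/0.0186 = 0.169.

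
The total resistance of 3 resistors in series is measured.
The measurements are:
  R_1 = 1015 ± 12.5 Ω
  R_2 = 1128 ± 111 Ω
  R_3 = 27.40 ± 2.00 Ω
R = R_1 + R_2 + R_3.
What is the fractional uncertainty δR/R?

0.0515

For a sum/difference, combine absolute errors in quadrature:
  (δR_1)² = 156;  (δR_2)² = 12300;  (δR_3)² = 4.00
δR = √(12500) = 112 Ω
R = 2170 Ω, so δR/R = 112/2170 = 0.0515.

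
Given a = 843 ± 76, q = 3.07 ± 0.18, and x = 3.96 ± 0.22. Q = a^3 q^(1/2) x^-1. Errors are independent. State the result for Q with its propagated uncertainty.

(2.65 ± 0.736) × 10^8

For a monomial Q ∝ a^3, q^(1/2), x^-1, fractional errors add in quadrature:
  (3·δa/a)² = (3×0.0902)² = 0.0732;  (½·δq/q)² = (0.5×0.0586)² = 0.000859;  (-1·δx/x)² = (-1×0.0556)² = 0.00309
δQ/Q = √(0.0771) = 0.278
Q = 2.65e+08, so δQ = 0.278 × 2.65e+08 = 7.36e+07.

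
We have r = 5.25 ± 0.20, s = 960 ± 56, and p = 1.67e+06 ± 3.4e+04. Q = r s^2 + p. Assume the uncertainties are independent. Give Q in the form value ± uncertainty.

(6.51 ± 0.595) × 10^6

Let w = r·s^2 = 4.84e+06. δw/w = √((1·δr/r)² + (2·δs/s)²) = √(0.00145 + 0.0136) = 0.123, so δw = 5.94e+05.
Q = w + p: δQ = √(δw² + δp²) = √(3.53e+11 + 1.16e+09) = 5.95e+05
Q = 6.51e+06.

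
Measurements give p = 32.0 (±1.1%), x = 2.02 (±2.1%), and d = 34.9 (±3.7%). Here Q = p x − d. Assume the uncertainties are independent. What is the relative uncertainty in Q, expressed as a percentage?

6.74%

Let w = p·x = 64.6. δw/w = √((1·δp/p)² + (1·δx/x)²) = √(0.000121 + 0.000441) = 0.0237, so δw = 1.53.
Q = w − d: δQ = √(δw² + δd²) = √(2.35 + 1.67) = 2.00
Q = 29.7, so δQ/Q = 2.00/29.7 = 0.0674.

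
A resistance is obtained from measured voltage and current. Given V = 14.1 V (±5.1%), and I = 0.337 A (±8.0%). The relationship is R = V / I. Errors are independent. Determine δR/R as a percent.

9.49%

Each factor contributes (exponent × relative error)² to (δR/R)²:
  (1·δV/V)² = (1×0.0510)² = 0.00260;  (-1·δI/I)² = (-1×0.0800)² = 0.00640
δR/R = √(0.00900) = 0.0949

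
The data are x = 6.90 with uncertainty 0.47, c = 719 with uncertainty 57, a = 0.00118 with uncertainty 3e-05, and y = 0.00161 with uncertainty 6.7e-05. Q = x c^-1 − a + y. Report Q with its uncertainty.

Let p = x·c^-1 = 0.00960. δp/p = √((1·δx/x)² + (-1·δc/c)²) = √(0.00464 + 0.00628) = 0.105, so δp = 0.00100.
Q = p − a + y: δQ = √(δp² + δa² + δy²) = √(1.01e-06 + 9e-10 + 4.49e-09) = 0.00101
Q = 0.0100.

0.0100 ± 0.00101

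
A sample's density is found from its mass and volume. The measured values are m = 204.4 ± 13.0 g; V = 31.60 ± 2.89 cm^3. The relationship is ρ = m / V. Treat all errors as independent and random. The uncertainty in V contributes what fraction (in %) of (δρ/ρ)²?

(δρ/ρ)² = (1·δm/m)² + (-1·δV/V)²
  m term: (1×0.0636)² = 0.00405
  V term: (-1×0.0915)² = 0.00836
Total = 0.0124. Share from V = 0.00836/0.0124 = 0.674.

67.4%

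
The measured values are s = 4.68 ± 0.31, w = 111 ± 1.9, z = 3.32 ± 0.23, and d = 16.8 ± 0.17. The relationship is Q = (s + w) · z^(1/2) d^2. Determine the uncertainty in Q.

Let u = s + w = 116. δu = √(δs² + δw²) = √(0.0961 + 3.61) = 1.93, so δu/u = 0.0166.
Q is then a monomial in u, z, d:
δQ/Q = √((δu/u)² + (½·δz/z)² + (2·δd/d)²) = √(0.000277 + 0.00120 + 0.000410) = 0.0434
Q = 59500, so δQ = 0.0434 × 59500 = 2580.

2580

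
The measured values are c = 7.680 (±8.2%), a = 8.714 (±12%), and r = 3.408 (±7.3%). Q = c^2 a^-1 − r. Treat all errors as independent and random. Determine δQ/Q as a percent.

Let p = c^2·a^-1 = 6.769. δp/p = √((2·δc/c)² + (-1·δa/a)²) = √(0.0269 + 0.0144) = 0.203, so δp = 1.38.
Q = p − r: δQ = √(δp² + δr²) = √(1.89 + 0.0619) = 1.40
Q = 3.361, so δQ/Q = 1.40/3.361 = 0.416.

41.6%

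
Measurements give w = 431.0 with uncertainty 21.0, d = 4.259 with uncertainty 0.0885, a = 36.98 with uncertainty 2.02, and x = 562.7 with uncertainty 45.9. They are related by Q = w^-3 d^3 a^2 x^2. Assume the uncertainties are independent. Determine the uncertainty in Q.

106

Since Q is a product/quotient, work with relative uncertainties:
  (-3·δw/w)² = (-3×0.0487)² = 0.0214;  (3·δd/d)² = (3×0.0208)² = 0.00389;  (2·δa/a)² = (2×0.0546)² = 0.0119;  (2·δx/x)² = (2×0.0816)² = 0.0266
δQ/Q = √(0.0638) = 0.253
Q = 417.8, so δQ = 0.253 × 417.8 = 106.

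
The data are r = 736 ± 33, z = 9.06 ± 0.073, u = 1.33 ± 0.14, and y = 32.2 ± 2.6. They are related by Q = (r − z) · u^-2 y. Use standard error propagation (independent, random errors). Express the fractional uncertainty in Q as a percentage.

Let w = r − z = 727. δw = √(δr² + δz²) = √(1090 + 0.00533) = 33.0, so δw/w = 0.0454.
Q is then a monomial in w, u, y:
δQ/Q = √((δw/w)² + (-2·δu/u)² + (1·δy/y)²) = √(0.00206 + 0.0443 + 0.00652) = 0.230

23.0%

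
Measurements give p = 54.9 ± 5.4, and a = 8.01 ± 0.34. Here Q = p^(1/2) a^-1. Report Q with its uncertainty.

For a monomial Q ∝ p^(1/2), a^-1, fractional errors add in quadrature:
  (½·δp/p)² = (0.5×0.0984)² = 0.00242;  (-1·δa/a)² = (-1×0.0424)² = 0.00180
δQ/Q = √(0.00422) = 0.0650
Q = 0.925, so δQ = 0.0650 × 0.925 = 0.0601.

0.925 ± 0.0601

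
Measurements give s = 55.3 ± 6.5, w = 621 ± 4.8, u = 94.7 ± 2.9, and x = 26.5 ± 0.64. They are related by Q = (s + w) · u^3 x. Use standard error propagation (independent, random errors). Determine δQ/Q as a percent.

Let h = s + w = 676. δh = √(δs² + δw²) = √(42.2 + 23.0) = 8.08, so δh/h = 0.0119.
Q is then a monomial in h, u, x:
δQ/Q = √((δh/h)² + (3·δu/u)² + (1·δx/x)²) = √(0.000143 + 0.00844 + 0.000583) = 0.0957

9.57%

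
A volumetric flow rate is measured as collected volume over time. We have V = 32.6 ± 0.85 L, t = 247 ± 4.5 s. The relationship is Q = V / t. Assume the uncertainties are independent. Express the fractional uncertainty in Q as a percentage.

3.18%

Relative error in a monomial: (δQ/Q)² = Σ (nᵢ · δxᵢ/xᵢ)².
  (1·δV/V)² = (1×0.0261)² = 0.000680;  (-1·δt/t)² = (-1×0.0182)² = 0.000332
δQ/Q = √(0.00101) = 0.0318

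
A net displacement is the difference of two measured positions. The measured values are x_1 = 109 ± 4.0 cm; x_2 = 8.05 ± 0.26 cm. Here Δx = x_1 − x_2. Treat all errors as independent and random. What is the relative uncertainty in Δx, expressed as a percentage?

3.97%

Δx is a linear combination, so absolute uncertainties add in quadrature:
  (δx_1)² = 16.0;  (δx_2)² = 0.0676
δΔx = √(16.1) = 4.01 cm
Δx = 101 cm, so δΔx/Δx = 4.01/101 = 0.0397.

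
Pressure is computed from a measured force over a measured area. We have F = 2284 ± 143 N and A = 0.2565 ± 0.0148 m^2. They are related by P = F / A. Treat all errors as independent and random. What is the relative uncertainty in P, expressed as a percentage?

8.51%

P is a product of powers, so relative uncertainties combine in quadrature:
  (1·δF/F)² = (1×0.0626)² = 0.00392;  (-1·δA/A)² = (-1×0.0577)² = 0.00333
δP/P = √(0.00725) = 0.0851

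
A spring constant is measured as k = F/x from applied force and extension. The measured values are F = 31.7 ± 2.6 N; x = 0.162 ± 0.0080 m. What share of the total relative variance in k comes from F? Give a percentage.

(δk/k)² = (1·δF/F)² + (-1·δx/x)²
  F term: (1×0.0820)² = 0.00673
  x term: (-1×0.0494)² = 0.00244
Total = 0.00917. Share from F = 0.00673/0.00917 = 0.734.

73.4%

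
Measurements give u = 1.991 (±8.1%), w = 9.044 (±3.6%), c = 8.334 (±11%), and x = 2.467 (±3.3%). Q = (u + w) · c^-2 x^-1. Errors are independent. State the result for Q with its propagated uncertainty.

Let h = u + w = 11.04. δh = √(δu² + δw²) = √(0.0260 + 0.106) = 0.363, so δh/h = 0.0329.
Q is then a monomial in h, c, x:
δQ/Q = √((δh/h)² + (-2·δc/c)² + (-1·δx/x)²) = √(0.00108 + 0.0484 + 0.00109) = 0.225
Q = 0.06440, so δQ = 0.225 × 0.06440 = 0.0145.

0.06440 ± 0.0145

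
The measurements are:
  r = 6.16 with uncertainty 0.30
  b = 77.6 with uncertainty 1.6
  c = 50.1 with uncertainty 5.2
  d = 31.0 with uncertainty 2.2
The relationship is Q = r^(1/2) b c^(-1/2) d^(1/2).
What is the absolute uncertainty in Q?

Products/powers → add relative errors in quadrature, weighted by exponent:
  (½·δr/r)² = (0.5×0.0487)² = 0.000593;  (1·δb/b)² = (1×0.0206)² = 0.000425;  (−½·δc/c)² = (-0.5×0.104)² = 0.00269;  (½·δd/d)² = (0.5×0.0710)² = 0.00126
δQ/Q = √(0.00497) = 0.0705
Q = 152, so δQ = 0.0705 × 152 = 10.7.

10.7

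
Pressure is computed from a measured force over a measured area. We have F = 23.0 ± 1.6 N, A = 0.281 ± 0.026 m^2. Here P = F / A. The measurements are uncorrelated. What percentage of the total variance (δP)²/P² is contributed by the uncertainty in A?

63.9%

(δP/P)² = (1·δF/F)² + (-1·δA/A)²
  F term: (1×0.0696)² = 0.00484
  A term: (-1×0.0925)² = 0.00856
Total = 0.0134. Share from A = 0.00856/0.0134 = 0.639.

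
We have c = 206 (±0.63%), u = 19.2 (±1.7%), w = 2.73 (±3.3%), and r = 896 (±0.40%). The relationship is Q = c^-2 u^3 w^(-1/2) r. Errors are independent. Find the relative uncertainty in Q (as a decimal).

0.0552

Relative error in a monomial: (δQ/Q)² = Σ (nᵢ · δxᵢ/xᵢ)².
  (-2·δc/c)² = (-2×0.00630)² = 0.000159;  (3·δu/u)² = (3×0.0170)² = 0.00260;  (−½·δw/w)² = (-0.5×0.0330)² = 0.000272;  (1·δr/r)² = (1×0.00400)² = 1.6e-05
δQ/Q = √(0.00305) = 0.0552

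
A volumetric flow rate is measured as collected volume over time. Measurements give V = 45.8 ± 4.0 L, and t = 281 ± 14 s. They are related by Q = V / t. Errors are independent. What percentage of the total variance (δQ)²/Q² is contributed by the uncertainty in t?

24.6%

(δQ/Q)² = (1·δV/V)² + (-1·δt/t)²
  V term: (1×0.0873)² = 0.00763
  t term: (-1×0.0498)² = 0.00248
Total = 0.0101. Share from t = 0.00248/0.0101 = 0.246.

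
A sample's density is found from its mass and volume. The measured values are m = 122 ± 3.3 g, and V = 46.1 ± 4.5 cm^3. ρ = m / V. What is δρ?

0.268 g/cm^3

Each factor contributes (exponent × relative error)² to (δρ/ρ)²:
  (1·δm/m)² = (1×0.0270)² = 0.000732;  (-1·δV/V)² = (-1×0.0976)² = 0.00953
δρ/ρ = √(0.0103) = 0.101
ρ = 2.65 g/cm^3, so δρ = 0.101 × 2.65 = 0.268 g/cm^3.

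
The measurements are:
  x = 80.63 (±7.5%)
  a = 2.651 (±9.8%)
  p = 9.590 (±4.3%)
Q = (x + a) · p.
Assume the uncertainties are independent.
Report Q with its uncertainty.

798.7 ± 67.4

Let u = x + a = 83.28. δu = √(δx² + δa²) = √(36.6 + 0.0675) = 6.05, so δu/u = 0.0727.
Q is then a monomial in u, p:
δQ/Q = √((δu/u)² + (1·δp/p)²) = √(0.00528 + 0.00185) = 0.0844
Q = 798.7, so δQ = 0.0844 × 798.7 = 67.4.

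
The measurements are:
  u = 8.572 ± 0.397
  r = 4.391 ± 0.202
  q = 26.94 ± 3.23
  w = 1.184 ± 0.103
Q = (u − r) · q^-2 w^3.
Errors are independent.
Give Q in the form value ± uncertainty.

0.009562 ± 0.00354

Let h = u − r = 4.181. δh = √(δu² + δr²) = √(0.158 + 0.0408) = 0.445, so δh/h = 0.107.
Q is then a monomial in h, q, w:
δQ/Q = √((δh/h)² + (-2·δq/q)² + (3·δw/w)²) = √(0.0114 + 0.0575 + 0.0681) = 0.370
Q = 0.009562, so δQ = 0.370 × 0.009562 = 0.00354.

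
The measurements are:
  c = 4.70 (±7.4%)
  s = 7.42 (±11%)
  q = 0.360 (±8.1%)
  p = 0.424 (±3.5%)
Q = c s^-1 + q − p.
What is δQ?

Let w = c·s^-1 = 0.633. δw/w = √((1·δc/c)² + (-1·δs/s)²) = √(0.00548 + 0.0121) = 0.133, so δw = 0.0840.
Q = w + q − p: δQ = √(δw² + δq² + δp²) = √(0.00705 + 0.000850 + 0.000220) = 0.0901

0.0901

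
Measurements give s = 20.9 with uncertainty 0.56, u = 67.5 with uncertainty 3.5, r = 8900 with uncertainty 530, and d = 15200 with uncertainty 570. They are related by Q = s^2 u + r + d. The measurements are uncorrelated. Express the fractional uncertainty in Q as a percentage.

Let p = s^2·u = 29500. δp/p = √((2·δs/s)² + (1·δu/u)²) = √(0.00287 + 0.00269) = 0.0746, so δp = 2200.
Q = p + r + d: δQ = √(δp² + δr² + δd²) = √(4.83e+06 + 2.81e+05 + 3.25e+05) = 2330
Q = 53600, so δQ/Q = 2330/53600 = 0.0435.

4.35%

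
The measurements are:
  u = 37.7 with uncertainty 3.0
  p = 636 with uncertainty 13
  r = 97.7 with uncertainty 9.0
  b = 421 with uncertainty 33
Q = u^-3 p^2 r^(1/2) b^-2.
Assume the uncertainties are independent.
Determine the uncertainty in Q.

Relative error in a monomial: (δQ/Q)² = Σ (nᵢ · δxᵢ/xᵢ)².
  (-3·δu/u)² = (-3×0.0796)² = 0.0570;  (2·δp/p)² = (2×0.0204)² = 0.00167;  (½·δr/r)² = (0.5×0.0921)² = 0.00212;  (-2·δb/b)² = (-2×0.0784)² = 0.0246
δQ/Q = √(0.0854) = 0.292
Q = 0.000421, so δQ = 0.292 × 0.000421 = 0.000123.

0.000123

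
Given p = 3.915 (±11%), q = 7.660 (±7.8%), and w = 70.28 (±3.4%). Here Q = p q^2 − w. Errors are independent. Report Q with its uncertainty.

Let h = p·q^2 = 229.7. δh/h = √((1·δp/p)² + (2·δq/q)²) = √(0.0121 + 0.0243) = 0.191, so δh = 43.8.
Q = h − w: δQ = √(δh² + δw²) = √(1920 + 5.71) = 43.9
Q = 159.4.

159.4 ± 43.9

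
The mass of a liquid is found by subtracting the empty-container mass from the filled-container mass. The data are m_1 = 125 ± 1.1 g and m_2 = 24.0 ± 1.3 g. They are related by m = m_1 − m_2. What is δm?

1.70 g

m is a linear combination, so absolute uncertainties add in quadrature:
  (δm_1)² = 1.21;  (δm_2)² = 1.69
δm = √(2.90) = 1.70 g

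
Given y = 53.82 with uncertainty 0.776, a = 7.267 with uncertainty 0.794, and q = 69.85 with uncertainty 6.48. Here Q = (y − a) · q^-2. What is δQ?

Let u = y − a = 46.55. δu = √(δy² + δa²) = √(0.602 + 0.630) = 1.11, so δu/u = 0.0238.
Q is then a monomial in u, q:
δQ/Q = √((δu/u)² + (-2·δq/q)²) = √(0.000569 + 0.0344) = 0.187
Q = 0.009541, so δQ = 0.187 × 0.009541 = 0.00178.

0.00178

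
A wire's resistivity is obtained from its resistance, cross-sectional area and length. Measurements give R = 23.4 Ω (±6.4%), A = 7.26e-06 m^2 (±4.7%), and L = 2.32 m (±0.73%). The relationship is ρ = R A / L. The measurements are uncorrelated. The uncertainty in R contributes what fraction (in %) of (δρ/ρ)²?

(δρ/ρ)² = (1·δR/R)² + (1·δA/A)² + (-1·δL/L)²
  R term: (1×0.0640)² = 0.00410
  A term: (1×0.0470)² = 0.00221
  L term: (-1×0.00730)² = 5.33e-05
Total = 0.00636. Share from R = 0.00410/0.00636 = 0.644.

64.4%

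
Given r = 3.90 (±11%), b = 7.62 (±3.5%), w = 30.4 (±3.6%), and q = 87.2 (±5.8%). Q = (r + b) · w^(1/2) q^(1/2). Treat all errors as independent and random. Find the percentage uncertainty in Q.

Let u = r + b = 11.5. δu = √(δr² + δb²) = √(0.184 + 0.0711) = 0.505, so δu/u = 0.0438.
Q is then a monomial in u, w, q:
δQ/Q = √((δu/u)² + (½·δw/w)² + (½·δq/q)²) = √(0.00192 + 0.000324 + 0.000841) = 0.0556

5.56%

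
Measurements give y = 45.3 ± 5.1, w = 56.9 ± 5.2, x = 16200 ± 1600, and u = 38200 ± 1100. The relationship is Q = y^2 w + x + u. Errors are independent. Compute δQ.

28400

Let p = y^2·w = 1.17e+05. δp/p = √((2·δy/y)² + (1·δw/w)²) = √(0.0507 + 0.00835) = 0.243, so δp = 28400.
Q = p + x + u: δQ = √(δp² + δx² + δu²) = √(8.05e+08 + 2.56e+06 + 1.21e+06) = 28400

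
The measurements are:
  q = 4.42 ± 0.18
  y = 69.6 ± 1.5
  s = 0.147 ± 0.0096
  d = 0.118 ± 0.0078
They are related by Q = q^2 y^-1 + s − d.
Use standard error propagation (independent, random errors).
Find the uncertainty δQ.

0.0267

Let p = q^2·y^-1 = 0.281. δp/p = √((2·δq/q)² + (-1·δy/y)²) = √(0.00663 + 0.000464) = 0.0843, so δp = 0.0236.
Q = p + s − d: δQ = √(δp² + δs² + δd²) = √(0.000559 + 9.22e-05 + 6.08e-05) = 0.0267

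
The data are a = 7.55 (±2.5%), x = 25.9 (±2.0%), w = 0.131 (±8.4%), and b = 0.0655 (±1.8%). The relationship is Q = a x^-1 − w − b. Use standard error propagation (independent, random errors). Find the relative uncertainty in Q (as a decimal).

0.152

Let p = a·x^-1 = 0.292. δp/p = √((1·δa/a)² + (-1·δx/x)²) = √(0.000625 + 0.000400) = 0.0320, so δp = 0.00933.
Q = p − w − b: δQ = √(δp² + δw² + δb²) = √(8.71e-05 + 0.000121 + 1.39e-06) = 0.0145
Q = 0.0950, so δQ/Q = 0.0145/0.0950 = 0.152.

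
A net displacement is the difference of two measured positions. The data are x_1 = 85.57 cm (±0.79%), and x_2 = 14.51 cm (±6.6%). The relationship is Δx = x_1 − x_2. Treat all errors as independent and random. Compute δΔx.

1.17 cm

Absolute uncertainties add in quadrature for a linear combination:
  (δx_1)² = 0.457;  (δx_2)² = 0.917
δΔx = √(1.37) = 1.17 cm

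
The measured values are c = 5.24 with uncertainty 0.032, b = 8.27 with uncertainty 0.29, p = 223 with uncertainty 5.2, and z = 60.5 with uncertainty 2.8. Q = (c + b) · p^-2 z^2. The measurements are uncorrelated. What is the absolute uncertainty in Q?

0.105

Let u = c + b = 13.5. δu = √(δc² + δb²) = √(0.00102 + 0.0841) = 0.292, so δu/u = 0.0216.
Q is then a monomial in u, p, z:
δQ/Q = √((δu/u)² + (-2·δp/p)² + (2·δz/z)²) = √(0.000466 + 0.00217 + 0.00857) = 0.106
Q = 0.994, so δQ = 0.106 × 0.994 = 0.105.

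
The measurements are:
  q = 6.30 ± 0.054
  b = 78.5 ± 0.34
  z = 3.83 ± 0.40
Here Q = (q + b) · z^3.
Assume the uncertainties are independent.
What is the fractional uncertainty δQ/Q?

Let u = q + b = 84.8. δu = √(δq² + δb²) = √(0.00292 + 0.116) = 0.344, so δu/u = 0.00406.
Q is then a monomial in u, z:
δQ/Q = √((δu/u)² + (3·δz/z)²) = √(1.65e-05 + 0.0982) = 0.313

0.313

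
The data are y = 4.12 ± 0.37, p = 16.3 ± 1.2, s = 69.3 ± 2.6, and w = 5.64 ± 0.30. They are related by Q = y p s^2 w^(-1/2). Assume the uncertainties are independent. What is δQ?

Q is a product of powers, so relative uncertainties combine in quadrature:
  (1·δy/y)² = (1×0.0898)² = 0.00807;  (1·δp/p)² = (1×0.0736)² = 0.00542;  (2·δs/s)² = (2×0.0375)² = 0.00563;  (−½·δw/w)² = (-0.5×0.0532)² = 0.000707
δQ/Q = √(0.0198) = 0.141
Q = 1.36e+05, so δQ = 0.141 × 1.36e+05 = 19100.

19100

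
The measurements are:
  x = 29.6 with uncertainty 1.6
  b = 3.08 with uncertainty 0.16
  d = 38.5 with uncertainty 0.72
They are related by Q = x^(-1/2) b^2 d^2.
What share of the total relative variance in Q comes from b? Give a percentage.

83.5%

(δQ/Q)² = (−½·δx/x)² + (2·δb/b)² + (2·δd/d)²
  x term: (-0.5×0.0541)² = 0.000730
  b term: (2×0.0519)² = 0.0108
  d term: (2×0.0187)² = 0.00140
Total = 0.0129. Share from b = 0.0108/0.0129 = 0.835.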